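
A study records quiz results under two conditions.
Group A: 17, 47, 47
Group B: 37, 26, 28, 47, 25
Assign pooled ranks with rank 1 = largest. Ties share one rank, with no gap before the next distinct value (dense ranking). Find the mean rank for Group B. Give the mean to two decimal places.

3.00

Sorted (descending): 47, 47, 47, 37, 28, 26, 25, 17
The 3 values of 47 share dense rank 1.
Remaining distinct values take the next consecutive integers.
Group B values → pooled ranks: 37→2, 26→4, 28→3, 47→1, 25→5
Mean rank = (2 + 4 + 3 + 1 + 5) / 5 = 3.00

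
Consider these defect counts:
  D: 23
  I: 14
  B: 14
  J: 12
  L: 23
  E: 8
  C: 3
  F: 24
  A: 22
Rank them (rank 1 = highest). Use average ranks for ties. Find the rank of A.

Sorted (descending): 24, 23, 23, 22, 14, 14, 12, 8, 3
The 2 values of 23 occupy positions 2–3 → average rank (2+3)/2 = 2.5.
The 2 values of 14 occupy positions 5–6 → average rank (5+6)/2 = 5.5.
A has value 22 → rank 4.

4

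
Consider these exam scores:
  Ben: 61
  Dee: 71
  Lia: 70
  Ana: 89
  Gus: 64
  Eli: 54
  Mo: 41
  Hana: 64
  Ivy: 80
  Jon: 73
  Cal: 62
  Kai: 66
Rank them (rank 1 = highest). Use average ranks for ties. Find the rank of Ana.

1

Sorted (descending): 89, 80, 73, 71, 70, 66, 64, 64, 62, 61, 54, 41
The 2 values of 64 occupy positions 7–8 → average rank (7+8)/2 = 7.5.
Ana has value 89 → rank 1.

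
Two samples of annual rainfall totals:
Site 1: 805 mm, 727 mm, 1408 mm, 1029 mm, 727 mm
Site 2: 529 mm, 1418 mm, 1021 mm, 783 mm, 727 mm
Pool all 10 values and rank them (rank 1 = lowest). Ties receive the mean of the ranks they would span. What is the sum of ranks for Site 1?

Sorted (ascending): 529, 727, 727, 727, 783, 805, 1021, 1029, 1408, 1418
The 3 values of 727 occupy positions 2–4 → average rank 3.
Site 1 values → pooled ranks: 805→6, 727→3, 1408→9, 1029→8, 727→3
Rank sum = 6 + 3 + 9 + 8 + 3 = 29

29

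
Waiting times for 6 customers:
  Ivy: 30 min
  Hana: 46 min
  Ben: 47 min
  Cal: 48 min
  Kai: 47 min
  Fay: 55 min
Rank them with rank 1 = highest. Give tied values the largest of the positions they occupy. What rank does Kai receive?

4

Sorted (descending): 55, 48, 47, 47, 46, 30
The 2 values of 47 occupy positions 3–4 → each gets rank 4.
Kai has value 47 min → rank 4.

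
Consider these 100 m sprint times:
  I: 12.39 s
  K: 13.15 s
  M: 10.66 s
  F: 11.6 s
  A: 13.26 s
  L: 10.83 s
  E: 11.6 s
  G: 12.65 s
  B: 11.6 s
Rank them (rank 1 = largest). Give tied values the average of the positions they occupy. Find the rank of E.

6

Sorted (descending): 13.26, 13.15, 12.65, 12.39, 11.6, 11.6, 11.6, 10.83, 10.66
The 3 values of 11.6 occupy positions 5–7 → average rank 6.
E has value 11.6 s → rank 6.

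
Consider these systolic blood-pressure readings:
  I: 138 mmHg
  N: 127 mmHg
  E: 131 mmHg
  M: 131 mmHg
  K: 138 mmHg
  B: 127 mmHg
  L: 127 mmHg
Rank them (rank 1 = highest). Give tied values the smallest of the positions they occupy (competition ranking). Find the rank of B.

Sorted (descending): 138, 138, 131, 131, 127, 127, 127
The 2 values of 138 occupy positions 1–2 → each gets rank 1.
The 2 values of 131 occupy positions 3–4 → each gets rank 3.
The 3 values of 127 occupy positions 5–7 → each gets rank 5.
B has value 127 mmHg → rank 5.

5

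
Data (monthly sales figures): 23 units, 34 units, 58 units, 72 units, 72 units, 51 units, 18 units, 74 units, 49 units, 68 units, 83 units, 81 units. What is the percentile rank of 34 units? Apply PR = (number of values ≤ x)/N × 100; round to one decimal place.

25.0

N = 12.
Strictly below 34: 2. Equal to 34: 1.
PR = 3/12 × 100 = 25.0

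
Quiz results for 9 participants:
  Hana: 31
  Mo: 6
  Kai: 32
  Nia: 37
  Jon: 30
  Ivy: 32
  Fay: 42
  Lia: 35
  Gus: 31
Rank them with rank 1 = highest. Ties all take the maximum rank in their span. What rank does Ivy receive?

5

Sorted (descending): 42, 37, 35, 32, 32, 31, 31, 30, 6
The 2 values of 32 occupy positions 4–5 → each gets rank 5.
The 2 values of 31 occupy positions 6–7 → each gets rank 7.
Ivy has value 32 → rank 5.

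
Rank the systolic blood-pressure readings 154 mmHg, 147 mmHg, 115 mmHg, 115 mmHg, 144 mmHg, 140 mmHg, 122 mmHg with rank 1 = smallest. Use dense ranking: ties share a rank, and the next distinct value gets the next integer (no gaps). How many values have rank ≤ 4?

Sorted (ascending): 115, 115, 122, 140, 144, 147, 154
The 2 values of 115 share dense rank 1.
Remaining distinct values take the next consecutive integers.
Ranks ≤ 4: {1, 1, 2, 3, 4} → 5 values.

5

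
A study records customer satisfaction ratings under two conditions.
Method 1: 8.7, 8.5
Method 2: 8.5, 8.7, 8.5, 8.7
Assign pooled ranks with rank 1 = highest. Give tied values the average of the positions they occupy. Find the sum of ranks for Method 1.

7

Sorted (descending): 8.7, 8.7, 8.7, 8.5, 8.5, 8.5
The 3 values of 8.7 occupy positions 1–3 → average rank 2.
The 3 values of 8.5 occupy positions 4–6 → average rank 5.
Method 1 values → pooled ranks: 8.7→2, 8.5→5
Rank sum = 2 + 5 = 7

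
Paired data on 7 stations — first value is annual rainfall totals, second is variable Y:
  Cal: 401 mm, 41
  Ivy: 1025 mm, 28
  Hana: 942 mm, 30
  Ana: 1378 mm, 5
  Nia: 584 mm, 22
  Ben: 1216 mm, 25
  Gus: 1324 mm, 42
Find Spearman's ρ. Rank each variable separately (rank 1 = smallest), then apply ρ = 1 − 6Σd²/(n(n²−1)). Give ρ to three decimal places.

-0.250

Ranks of variable 1: 1, 4, 3, 7, 2, 5, 6
Ranks of variable 2: 6, 4, 5, 1, 2, 3, 7
d = r₁ − r₂: -5, 0, -2, 6, 0, 2, -1
d²: 25, 0, 4, 36, 0, 4, 1; Σd² = 70
ρ = 1 − 6·70/(7·48) = 1 − 420/336 = -0.250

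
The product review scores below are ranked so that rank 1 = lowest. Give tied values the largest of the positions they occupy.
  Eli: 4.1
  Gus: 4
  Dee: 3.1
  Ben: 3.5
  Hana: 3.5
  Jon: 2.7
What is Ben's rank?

Sorted (ascending): 2.7, 3.1, 3.5, 3.5, 4, 4.1
The 2 values of 3.5 occupy positions 3–4 → each gets rank 4.
Ben has value 3.5 → rank 4.

4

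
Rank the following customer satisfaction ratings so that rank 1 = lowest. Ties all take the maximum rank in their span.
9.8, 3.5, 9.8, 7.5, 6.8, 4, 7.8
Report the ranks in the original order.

Sorted (ascending): 3.5, 4, 6.8, 7.5, 7.8, 9.8, 9.8
The 2 values of 9.8 occupy positions 6–7 → each gets rank 7.

7, 1, 7, 4, 3, 2, 5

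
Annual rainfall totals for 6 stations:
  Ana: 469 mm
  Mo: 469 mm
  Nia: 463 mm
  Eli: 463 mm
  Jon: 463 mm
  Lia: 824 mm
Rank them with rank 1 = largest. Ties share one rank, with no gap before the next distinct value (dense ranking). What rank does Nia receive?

3

Sorted (descending): 824, 469, 469, 463, 463, 463
The 2 values of 469 share dense rank 2.
The 3 values of 463 share dense rank 3.
Remaining distinct values take the next consecutive integers.
Nia has value 463 mm → rank 3.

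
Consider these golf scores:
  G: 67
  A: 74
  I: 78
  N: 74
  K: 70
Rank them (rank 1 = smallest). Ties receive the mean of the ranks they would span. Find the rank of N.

Sorted (ascending): 67, 70, 74, 74, 78
The 2 values of 74 occupy positions 3–4 → average rank (3+4)/2 = 3.5.
N has value 74 → rank 3.5.

3.5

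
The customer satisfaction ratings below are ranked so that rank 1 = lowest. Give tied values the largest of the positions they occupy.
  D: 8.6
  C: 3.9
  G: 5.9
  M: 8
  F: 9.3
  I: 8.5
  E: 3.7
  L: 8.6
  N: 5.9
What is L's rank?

8

Sorted (ascending): 3.7, 3.9, 5.9, 5.9, 8, 8.5, 8.6, 8.6, 9.3
The 2 values of 5.9 occupy positions 3–4 → each gets rank 4.
The 2 values of 8.6 occupy positions 7–8 → each gets rank 8.
L has value 8.6 → rank 8.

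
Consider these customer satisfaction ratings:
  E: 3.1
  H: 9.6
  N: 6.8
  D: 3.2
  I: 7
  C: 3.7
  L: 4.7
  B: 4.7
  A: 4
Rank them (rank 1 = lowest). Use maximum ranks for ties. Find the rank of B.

6

Sorted (ascending): 3.1, 3.2, 3.7, 4, 4.7, 4.7, 6.8, 7, 9.6
The 2 values of 4.7 occupy positions 5–6 → each gets rank 6.
B has value 4.7 → rank 6.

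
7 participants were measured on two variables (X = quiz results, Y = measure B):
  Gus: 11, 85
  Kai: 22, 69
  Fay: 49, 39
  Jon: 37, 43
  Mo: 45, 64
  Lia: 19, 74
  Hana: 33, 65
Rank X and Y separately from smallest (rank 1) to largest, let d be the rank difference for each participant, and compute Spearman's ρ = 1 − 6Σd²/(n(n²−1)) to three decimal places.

Ranks of variable 1: 1, 3, 7, 5, 6, 2, 4
Ranks of variable 2: 7, 5, 1, 2, 3, 6, 4
d = r₁ − r₂: -6, -2, 6, 3, 3, -4, 0
d²: 36, 4, 36, 9, 9, 16, 0; Σd² = 110
ρ = 1 − 6·110/(7·48) = 1 − 660/336 = -0.964

-0.964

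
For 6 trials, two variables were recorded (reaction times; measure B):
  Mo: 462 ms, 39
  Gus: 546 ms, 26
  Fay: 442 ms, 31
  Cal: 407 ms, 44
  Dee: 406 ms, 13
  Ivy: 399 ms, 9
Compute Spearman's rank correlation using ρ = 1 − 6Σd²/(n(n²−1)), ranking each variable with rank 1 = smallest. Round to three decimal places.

0.486

Ranks of variable 1: 5, 6, 4, 3, 2, 1
Ranks of variable 2: 5, 3, 4, 6, 2, 1
d = r₁ − r₂: 0, 3, 0, -3, 0, 0
d²: 0, 9, 0, 9, 0, 0; Σd² = 18
ρ = 1 − 6·18/(6·35) = 1 − 108/210 = 0.486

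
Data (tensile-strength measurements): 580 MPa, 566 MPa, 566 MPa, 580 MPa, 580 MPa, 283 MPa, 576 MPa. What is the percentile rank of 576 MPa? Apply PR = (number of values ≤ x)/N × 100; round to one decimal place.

N = 7.
Strictly below 576: 3. Equal to 576: 1.
PR = 4/7 × 100 = 57.1

57.1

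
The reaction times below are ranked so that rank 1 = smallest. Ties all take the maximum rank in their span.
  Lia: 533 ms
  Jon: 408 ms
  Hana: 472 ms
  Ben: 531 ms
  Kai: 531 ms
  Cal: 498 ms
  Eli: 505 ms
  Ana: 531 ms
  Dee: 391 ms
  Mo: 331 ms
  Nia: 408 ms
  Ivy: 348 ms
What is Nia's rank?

Sorted (ascending): 331, 348, 391, 408, 408, 472, 498, 505, 531, 531, 531, 533
The 2 values of 408 occupy positions 4–5 → each gets rank 5.
The 3 values of 531 occupy positions 9–11 → each gets rank 11.
Nia has value 408 ms → rank 5.

5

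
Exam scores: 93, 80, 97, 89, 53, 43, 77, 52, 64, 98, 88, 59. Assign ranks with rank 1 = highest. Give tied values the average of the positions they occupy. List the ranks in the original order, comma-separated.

3, 6, 2, 4, 10, 12, 7, 11, 8, 1, 5, 9

Sorted (descending): 98, 97, 93, 89, 88, 80, 77, 64, 59, 53, 52, 43
No ties — each value takes its position as its rank.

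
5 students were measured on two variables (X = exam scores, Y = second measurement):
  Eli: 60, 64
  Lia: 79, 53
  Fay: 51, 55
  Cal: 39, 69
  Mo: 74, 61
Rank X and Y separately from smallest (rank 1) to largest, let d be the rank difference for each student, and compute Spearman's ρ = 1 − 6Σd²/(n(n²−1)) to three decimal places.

Ranks of variable 1: 3, 5, 2, 1, 4
Ranks of variable 2: 4, 1, 2, 5, 3
d = r₁ − r₂: -1, 4, 0, -4, 1
d²: 1, 16, 0, 16, 1; Σd² = 34
ρ = 1 − 6·34/(5·24) = 1 − 204/120 = -0.700

-0.700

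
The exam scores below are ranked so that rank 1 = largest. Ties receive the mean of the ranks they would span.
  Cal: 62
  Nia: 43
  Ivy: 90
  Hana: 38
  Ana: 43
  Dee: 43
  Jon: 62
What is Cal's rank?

2.5

Sorted (descending): 90, 62, 62, 43, 43, 43, 38
The 2 values of 62 occupy positions 2–3 → average rank (2+3)/2 = 2.5.
The 3 values of 43 occupy positions 4–6 → average rank 5.
Cal has value 62 → rank 2.5.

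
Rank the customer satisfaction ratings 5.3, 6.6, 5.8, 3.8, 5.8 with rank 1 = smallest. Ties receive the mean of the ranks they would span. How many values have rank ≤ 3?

2

Sorted (ascending): 3.8, 5.3, 5.8, 5.8, 6.6
The 2 values of 5.8 occupy positions 3–4 → average rank (3+4)/2 = 3.5.
Ranks ≤ 3: {1, 2} → 2 values.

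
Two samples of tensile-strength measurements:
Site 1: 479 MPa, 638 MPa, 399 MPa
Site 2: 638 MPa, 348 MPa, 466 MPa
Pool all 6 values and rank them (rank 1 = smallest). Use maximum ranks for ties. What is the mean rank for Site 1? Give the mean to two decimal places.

Sorted (ascending): 348, 399, 466, 479, 638, 638
The 2 values of 638 occupy positions 5–6 → each gets rank 6.
Site 1 values → pooled ranks: 479→4, 638→6, 399→2
Mean rank = (4 + 6 + 2) / 3 = 4.00

4.00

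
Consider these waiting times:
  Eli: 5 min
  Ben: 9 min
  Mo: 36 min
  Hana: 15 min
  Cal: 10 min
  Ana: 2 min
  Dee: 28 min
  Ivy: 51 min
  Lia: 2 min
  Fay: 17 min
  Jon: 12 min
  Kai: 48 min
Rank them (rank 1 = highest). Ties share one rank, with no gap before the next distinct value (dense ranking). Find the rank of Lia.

11

Sorted (descending): 51, 48, 36, 28, 17, 15, 12, 10, 9, 5, 2, 2
The 2 values of 2 share dense rank 11.
Remaining distinct values take the next consecutive integers.
Lia has value 2 min → rank 11.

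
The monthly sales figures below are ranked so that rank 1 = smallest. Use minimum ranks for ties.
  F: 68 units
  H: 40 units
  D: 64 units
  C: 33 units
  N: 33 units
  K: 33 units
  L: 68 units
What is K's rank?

Sorted (ascending): 33, 33, 33, 40, 64, 68, 68
The 3 values of 33 occupy positions 1–3 → each gets rank 1.
The 2 values of 68 occupy positions 6–7 → each gets rank 6.
K has value 33 units → rank 1.

1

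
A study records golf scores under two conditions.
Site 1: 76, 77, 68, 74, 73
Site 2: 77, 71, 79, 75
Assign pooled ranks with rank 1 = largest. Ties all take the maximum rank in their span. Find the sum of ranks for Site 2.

17

Sorted (descending): 79, 77, 77, 76, 75, 74, 73, 71, 68
The 2 values of 77 occupy positions 2–3 → each gets rank 3.
Site 2 values → pooled ranks: 77→3, 71→8, 79→1, 75→5
Rank sum = 3 + 8 + 1 + 5 = 17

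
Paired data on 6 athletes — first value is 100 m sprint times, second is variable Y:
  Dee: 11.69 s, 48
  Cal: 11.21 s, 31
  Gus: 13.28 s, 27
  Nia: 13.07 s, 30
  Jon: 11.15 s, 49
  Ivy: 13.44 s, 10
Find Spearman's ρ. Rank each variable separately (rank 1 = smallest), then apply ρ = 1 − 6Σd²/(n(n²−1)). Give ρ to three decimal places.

Ranks of variable 1: 3, 2, 5, 4, 1, 6
Ranks of variable 2: 5, 4, 2, 3, 6, 1
d = r₁ − r₂: -2, -2, 3, 1, -5, 5
d²: 4, 4, 9, 1, 25, 25; Σd² = 68
ρ = 1 − 6·68/(6·35) = 1 − 408/210 = -0.943

-0.943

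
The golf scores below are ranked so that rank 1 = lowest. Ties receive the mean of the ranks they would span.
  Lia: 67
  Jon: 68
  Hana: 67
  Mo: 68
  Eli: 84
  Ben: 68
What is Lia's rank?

1.5

Sorted (ascending): 67, 67, 68, 68, 68, 84
The 2 values of 67 occupy positions 1–2 → average rank (1+2)/2 = 1.5.
The 3 values of 68 occupy positions 3–5 → average rank 4.
Lia has value 67 → rank 1.5.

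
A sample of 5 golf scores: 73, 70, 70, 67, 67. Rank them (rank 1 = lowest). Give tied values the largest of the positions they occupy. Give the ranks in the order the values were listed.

5, 4, 4, 2, 2

Sorted (ascending): 67, 67, 70, 70, 73
The 2 values of 67 occupy positions 1–2 → each gets rank 2.
The 2 values of 70 occupy positions 3–4 → each gets rank 4.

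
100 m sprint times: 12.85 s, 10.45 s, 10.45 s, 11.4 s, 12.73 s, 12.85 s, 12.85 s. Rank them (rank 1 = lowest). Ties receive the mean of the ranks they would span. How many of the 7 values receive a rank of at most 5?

4

Sorted (ascending): 10.45, 10.45, 11.4, 12.73, 12.85, 12.85, 12.85
The 2 values of 10.45 occupy positions 1–2 → average rank (1+2)/2 = 1.5.
The 3 values of 12.85 occupy positions 5–7 → average rank 6.
Ranks ≤ 5: {1.5, 1.5, 3, 4} → 4 values.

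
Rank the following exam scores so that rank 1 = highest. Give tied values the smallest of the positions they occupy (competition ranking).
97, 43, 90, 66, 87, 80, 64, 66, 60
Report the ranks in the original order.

Sorted (descending): 97, 90, 87, 80, 66, 66, 64, 60, 43
The 2 values of 66 occupy positions 5–6 → each gets rank 5.

1, 9, 2, 5, 3, 4, 7, 5, 8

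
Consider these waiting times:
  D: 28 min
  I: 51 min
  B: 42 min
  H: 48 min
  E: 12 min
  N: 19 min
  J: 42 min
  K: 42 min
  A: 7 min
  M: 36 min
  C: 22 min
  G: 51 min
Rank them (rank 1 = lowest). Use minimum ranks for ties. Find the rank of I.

Sorted (ascending): 7, 12, 19, 22, 28, 36, 42, 42, 42, 48, 51, 51
The 3 values of 42 occupy positions 7–9 → each gets rank 7.
The 2 values of 51 occupy positions 11–12 → each gets rank 11.
I has value 51 min → rank 11.

11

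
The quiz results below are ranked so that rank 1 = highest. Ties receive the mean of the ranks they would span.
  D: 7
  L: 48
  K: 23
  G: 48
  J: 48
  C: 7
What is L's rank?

Sorted (descending): 48, 48, 48, 23, 7, 7
The 3 values of 48 occupy positions 1–3 → average rank 2.
The 2 values of 7 occupy positions 5–6 → average rank (5+6)/2 = 5.5.
L has value 48 → rank 2.

2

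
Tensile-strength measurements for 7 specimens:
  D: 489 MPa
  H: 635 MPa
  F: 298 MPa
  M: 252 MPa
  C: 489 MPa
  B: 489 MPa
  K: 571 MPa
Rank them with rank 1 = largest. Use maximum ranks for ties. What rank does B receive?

Sorted (descending): 635, 571, 489, 489, 489, 298, 252
The 3 values of 489 occupy positions 3–5 → each gets rank 5.
B has value 489 MPa → rank 5.

5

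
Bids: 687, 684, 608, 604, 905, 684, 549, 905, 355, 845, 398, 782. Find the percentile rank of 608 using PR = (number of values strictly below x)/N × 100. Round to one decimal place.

33.3

N = 12.
Strictly below 608: 4. Equal to 608: 1.
PR = 4/12 × 100 = 33.3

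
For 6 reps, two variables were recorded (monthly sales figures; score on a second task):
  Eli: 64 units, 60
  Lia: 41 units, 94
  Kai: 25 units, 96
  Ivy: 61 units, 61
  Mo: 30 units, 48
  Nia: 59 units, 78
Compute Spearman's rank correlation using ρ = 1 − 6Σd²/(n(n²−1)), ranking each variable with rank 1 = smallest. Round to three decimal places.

-0.429

Ranks of variable 1: 6, 3, 1, 5, 2, 4
Ranks of variable 2: 2, 5, 6, 3, 1, 4
d = r₁ − r₂: 4, -2, -5, 2, 1, 0
d²: 16, 4, 25, 4, 1, 0; Σd² = 50
ρ = 1 − 6·50/(6·35) = 1 − 300/210 = -0.429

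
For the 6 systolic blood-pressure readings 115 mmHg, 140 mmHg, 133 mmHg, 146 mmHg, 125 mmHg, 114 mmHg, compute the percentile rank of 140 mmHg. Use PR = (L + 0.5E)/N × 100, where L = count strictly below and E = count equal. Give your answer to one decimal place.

75.0

N = 6.
Strictly below 140: 4. Equal to 140: 1.
PR = (4 + 0.5·1)/6 × 100 = 75.0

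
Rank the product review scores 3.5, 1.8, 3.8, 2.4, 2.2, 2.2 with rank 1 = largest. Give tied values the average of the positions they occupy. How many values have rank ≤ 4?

Sorted (descending): 3.8, 3.5, 2.4, 2.2, 2.2, 1.8
The 2 values of 2.2 occupy positions 4–5 → average rank (4+5)/2 = 4.5.
Ranks ≤ 4: {1, 2, 3} → 3 values.

3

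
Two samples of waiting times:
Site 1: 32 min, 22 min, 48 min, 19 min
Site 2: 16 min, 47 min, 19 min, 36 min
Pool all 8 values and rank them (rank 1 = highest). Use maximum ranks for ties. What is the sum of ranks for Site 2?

20

Sorted (descending): 48, 47, 36, 32, 22, 19, 19, 16
The 2 values of 19 occupy positions 6–7 → each gets rank 7.
Site 2 values → pooled ranks: 16→8, 47→2, 19→7, 36→3
Rank sum = 8 + 2 + 7 + 3 = 20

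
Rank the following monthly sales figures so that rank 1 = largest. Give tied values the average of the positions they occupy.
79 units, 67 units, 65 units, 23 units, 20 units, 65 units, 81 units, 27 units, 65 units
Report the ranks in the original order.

Sorted (descending): 81, 79, 67, 65, 65, 65, 27, 23, 20
The 3 values of 65 occupy positions 4–6 → average rank 5.

2, 3, 5, 8, 9, 5, 1, 7, 5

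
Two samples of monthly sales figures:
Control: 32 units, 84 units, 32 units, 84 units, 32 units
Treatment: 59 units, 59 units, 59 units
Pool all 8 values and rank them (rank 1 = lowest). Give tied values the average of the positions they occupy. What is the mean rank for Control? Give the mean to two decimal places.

Sorted (ascending): 32, 32, 32, 59, 59, 59, 84, 84
The 3 values of 32 occupy positions 1–3 → average rank 2.
The 3 values of 59 occupy positions 4–6 → average rank 5.
The 2 values of 84 occupy positions 7–8 → average rank (7+8)/2 = 7.5.
Control values → pooled ranks: 32→2, 84→7.5, 32→2, 84→7.5, 32→2
Mean rank = (2 + 7.5 + 2 + 7.5 + 2) / 5 = 4.20

4.20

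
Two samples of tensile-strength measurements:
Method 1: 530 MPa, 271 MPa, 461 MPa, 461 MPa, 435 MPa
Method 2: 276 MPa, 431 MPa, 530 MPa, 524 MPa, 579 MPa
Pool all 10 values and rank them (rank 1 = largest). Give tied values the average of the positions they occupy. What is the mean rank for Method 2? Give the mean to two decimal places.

Sorted (descending): 579, 530, 530, 524, 461, 461, 435, 431, 276, 271
The 2 values of 530 occupy positions 2–3 → average rank (2+3)/2 = 2.5.
The 2 values of 461 occupy positions 5–6 → average rank (5+6)/2 = 5.5.
Method 2 values → pooled ranks: 276→9, 431→8, 530→2.5, 524→4, 579→1
Mean rank = (9 + 8 + 2.5 + 4 + 1) / 5 = 4.90

4.90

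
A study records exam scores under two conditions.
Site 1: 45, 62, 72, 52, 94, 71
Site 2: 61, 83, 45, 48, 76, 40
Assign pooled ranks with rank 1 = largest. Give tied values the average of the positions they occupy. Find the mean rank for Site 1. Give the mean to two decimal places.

5.75

Sorted (descending): 94, 83, 76, 72, 71, 62, 61, 52, 48, 45, 45, 40
The 2 values of 45 occupy positions 10–11 → average rank (10+11)/2 = 10.5.
Site 1 values → pooled ranks: 45→10.5, 62→6, 72→4, 52→8, 94→1, 71→5
Mean rank = (10.5 + 6 + 4 + 8 + 1 + 5) / 6 = 5.75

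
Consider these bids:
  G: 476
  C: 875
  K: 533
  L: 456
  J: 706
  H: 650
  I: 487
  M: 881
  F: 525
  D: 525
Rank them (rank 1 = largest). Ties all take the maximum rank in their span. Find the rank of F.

7

Sorted (descending): 881, 875, 706, 650, 533, 525, 525, 487, 476, 456
The 2 values of 525 occupy positions 6–7 → each gets rank 7.
F has value 525 → rank 7.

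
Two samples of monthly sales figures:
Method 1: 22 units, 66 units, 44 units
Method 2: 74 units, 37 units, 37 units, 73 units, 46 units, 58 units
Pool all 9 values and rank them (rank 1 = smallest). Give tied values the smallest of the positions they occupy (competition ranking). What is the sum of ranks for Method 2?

32

Sorted (ascending): 22, 37, 37, 44, 46, 58, 66, 73, 74
The 2 values of 37 occupy positions 2–3 → each gets rank 2.
Method 2 values → pooled ranks: 74→9, 37→2, 37→2, 73→8, 46→5, 58→6
Rank sum = 9 + 2 + 2 + 8 + 5 + 6 = 32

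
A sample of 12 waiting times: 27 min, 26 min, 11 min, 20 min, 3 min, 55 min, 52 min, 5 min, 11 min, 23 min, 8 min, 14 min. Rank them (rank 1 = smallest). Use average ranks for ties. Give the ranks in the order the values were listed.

Sorted (ascending): 3, 5, 8, 11, 11, 14, 20, 23, 26, 27, 52, 55
The 2 values of 11 occupy positions 4–5 → average rank (4+5)/2 = 4.5.

10, 9, 4.5, 7, 1, 12, 11, 2, 4.5, 8, 3, 6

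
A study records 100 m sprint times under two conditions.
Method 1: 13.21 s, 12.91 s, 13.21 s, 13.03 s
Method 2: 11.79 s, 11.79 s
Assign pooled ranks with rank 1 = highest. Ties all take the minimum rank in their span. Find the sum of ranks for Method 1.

9

Sorted (descending): 13.21, 13.21, 13.03, 12.91, 11.79, 11.79
The 2 values of 13.21 occupy positions 1–2 → each gets rank 1.
The 2 values of 11.79 occupy positions 5–6 → each gets rank 5.
Method 1 values → pooled ranks: 13.21→1, 12.91→4, 13.21→1, 13.03→3
Rank sum = 1 + 4 + 1 + 3 = 9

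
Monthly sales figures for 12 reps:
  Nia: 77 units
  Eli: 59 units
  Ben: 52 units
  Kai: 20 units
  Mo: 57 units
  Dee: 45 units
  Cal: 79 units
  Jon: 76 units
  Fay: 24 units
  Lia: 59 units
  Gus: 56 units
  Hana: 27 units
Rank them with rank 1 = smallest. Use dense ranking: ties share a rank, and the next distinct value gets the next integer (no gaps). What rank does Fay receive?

Sorted (ascending): 20, 24, 27, 45, 52, 56, 57, 59, 59, 76, 77, 79
The 2 values of 59 share dense rank 8.
Remaining distinct values take the next consecutive integers.
Fay has value 24 units → rank 2.

2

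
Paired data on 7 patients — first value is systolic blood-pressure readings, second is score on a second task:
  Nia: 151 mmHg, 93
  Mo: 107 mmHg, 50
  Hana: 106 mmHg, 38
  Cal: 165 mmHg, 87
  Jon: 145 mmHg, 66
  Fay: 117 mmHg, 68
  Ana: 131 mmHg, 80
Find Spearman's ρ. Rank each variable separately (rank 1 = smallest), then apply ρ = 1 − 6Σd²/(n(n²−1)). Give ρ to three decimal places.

Ranks of variable 1: 6, 2, 1, 7, 5, 3, 4
Ranks of variable 2: 7, 2, 1, 6, 3, 4, 5
d = r₁ − r₂: -1, 0, 0, 1, 2, -1, -1
d²: 1, 0, 0, 1, 4, 1, 1; Σd² = 8
ρ = 1 − 6·8/(7·48) = 1 − 48/336 = 0.857

0.857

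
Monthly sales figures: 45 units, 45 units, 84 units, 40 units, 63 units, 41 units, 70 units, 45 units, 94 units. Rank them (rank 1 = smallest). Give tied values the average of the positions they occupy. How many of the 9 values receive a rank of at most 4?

Sorted (ascending): 40, 41, 45, 45, 45, 63, 70, 84, 94
The 3 values of 45 occupy positions 3–5 → average rank 4.
Ranks ≤ 4: {1, 2, 4, 4, 4} → 5 values.

5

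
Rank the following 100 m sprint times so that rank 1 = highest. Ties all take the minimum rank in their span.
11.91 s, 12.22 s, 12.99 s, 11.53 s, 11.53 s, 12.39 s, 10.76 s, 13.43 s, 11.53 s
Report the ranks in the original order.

Sorted (descending): 13.43, 12.99, 12.39, 12.22, 11.91, 11.53, 11.53, 11.53, 10.76
The 3 values of 11.53 occupy positions 6–8 → each gets rank 6.

5, 4, 2, 6, 6, 3, 9, 1, 6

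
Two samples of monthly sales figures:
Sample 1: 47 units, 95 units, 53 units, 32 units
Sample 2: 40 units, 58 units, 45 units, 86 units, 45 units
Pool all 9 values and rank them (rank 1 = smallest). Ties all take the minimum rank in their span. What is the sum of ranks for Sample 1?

Sorted (ascending): 32, 40, 45, 45, 47, 53, 58, 86, 95
The 2 values of 45 occupy positions 3–4 → each gets rank 3.
Sample 1 values → pooled ranks: 47→5, 95→9, 53→6, 32→1
Rank sum = 5 + 9 + 6 + 1 = 21

21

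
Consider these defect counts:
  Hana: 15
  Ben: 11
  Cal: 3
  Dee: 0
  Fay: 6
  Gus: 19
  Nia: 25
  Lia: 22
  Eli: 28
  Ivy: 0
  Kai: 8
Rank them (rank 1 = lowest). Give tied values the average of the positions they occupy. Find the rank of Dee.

Sorted (ascending): 0, 0, 3, 6, 8, 11, 15, 19, 22, 25, 28
The 2 values of 0 occupy positions 1–2 → average rank (1+2)/2 = 1.5.
Dee has value 0 → rank 1.5.

1.5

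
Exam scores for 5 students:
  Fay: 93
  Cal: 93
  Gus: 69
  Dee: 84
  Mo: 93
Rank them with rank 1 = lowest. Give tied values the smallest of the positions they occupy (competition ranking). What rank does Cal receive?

3

Sorted (ascending): 69, 84, 93, 93, 93
The 3 values of 93 occupy positions 3–5 → each gets rank 3.
Cal has value 93 → rank 3.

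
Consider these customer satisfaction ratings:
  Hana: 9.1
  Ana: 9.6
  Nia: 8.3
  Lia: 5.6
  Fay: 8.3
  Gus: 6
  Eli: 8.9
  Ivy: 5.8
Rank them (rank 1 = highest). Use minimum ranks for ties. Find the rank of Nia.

Sorted (descending): 9.6, 9.1, 8.9, 8.3, 8.3, 6, 5.8, 5.6
The 2 values of 8.3 occupy positions 4–5 → each gets rank 4.
Nia has value 8.3 → rank 4.

4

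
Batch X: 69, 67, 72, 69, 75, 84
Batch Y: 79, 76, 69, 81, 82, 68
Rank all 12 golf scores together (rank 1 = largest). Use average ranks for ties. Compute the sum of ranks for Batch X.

44

Sorted (descending): 84, 82, 81, 79, 76, 75, 72, 69, 69, 69, 68, 67
The 3 values of 69 occupy positions 8–10 → average rank 9.
Batch X values → pooled ranks: 69→9, 67→12, 72→7, 69→9, 75→6, 84→1
Rank sum = 9 + 12 + 7 + 9 + 6 + 1 = 44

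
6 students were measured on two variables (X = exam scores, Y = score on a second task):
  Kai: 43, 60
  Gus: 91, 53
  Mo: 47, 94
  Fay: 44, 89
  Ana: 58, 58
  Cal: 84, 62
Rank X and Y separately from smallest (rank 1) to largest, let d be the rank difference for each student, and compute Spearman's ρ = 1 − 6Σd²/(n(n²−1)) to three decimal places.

Ranks of variable 1: 1, 6, 3, 2, 4, 5
Ranks of variable 2: 3, 1, 6, 5, 2, 4
d = r₁ − r₂: -2, 5, -3, -3, 2, 1
d²: 4, 25, 9, 9, 4, 1; Σd² = 52
ρ = 1 − 6·52/(6·35) = 1 − 312/210 = -0.486

-0.486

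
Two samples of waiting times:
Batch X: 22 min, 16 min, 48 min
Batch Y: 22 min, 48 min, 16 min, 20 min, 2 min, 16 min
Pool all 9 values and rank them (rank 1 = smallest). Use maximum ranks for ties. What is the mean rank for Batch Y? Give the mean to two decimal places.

5.00

Sorted (ascending): 2, 16, 16, 16, 20, 22, 22, 48, 48
The 3 values of 16 occupy positions 2–4 → each gets rank 4.
The 2 values of 22 occupy positions 6–7 → each gets rank 7.
The 2 values of 48 occupy positions 8–9 → each gets rank 9.
Batch Y values → pooled ranks: 22→7, 48→9, 16→4, 20→5, 2→1, 16→4
Mean rank = (7 + 9 + 4 + 5 + 1 + 4) / 6 = 5.00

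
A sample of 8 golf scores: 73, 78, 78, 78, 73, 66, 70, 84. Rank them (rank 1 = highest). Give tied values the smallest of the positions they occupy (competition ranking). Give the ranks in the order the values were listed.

5, 2, 2, 2, 5, 8, 7, 1

Sorted (descending): 84, 78, 78, 78, 73, 73, 70, 66
The 3 values of 78 occupy positions 2–4 → each gets rank 2.
The 2 values of 73 occupy positions 5–6 → each gets rank 5.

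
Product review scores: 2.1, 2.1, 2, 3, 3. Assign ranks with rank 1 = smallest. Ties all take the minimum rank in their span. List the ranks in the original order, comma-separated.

Sorted (ascending): 2, 2.1, 2.1, 3, 3
The 2 values of 2.1 occupy positions 2–3 → each gets rank 2.
The 2 values of 3 occupy positions 4–5 → each gets rank 4.

2, 2, 1, 4, 4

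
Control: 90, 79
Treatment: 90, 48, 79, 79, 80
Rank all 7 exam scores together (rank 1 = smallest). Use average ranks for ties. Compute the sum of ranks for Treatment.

Sorted (ascending): 48, 79, 79, 79, 80, 90, 90
The 3 values of 79 occupy positions 2–4 → average rank 3.
The 2 values of 90 occupy positions 6–7 → average rank (6+7)/2 = 6.5.
Treatment values → pooled ranks: 90→6.5, 48→1, 79→3, 79→3, 80→5
Rank sum = 6.5 + 1 + 3 + 3 + 5 = 18.5

18.5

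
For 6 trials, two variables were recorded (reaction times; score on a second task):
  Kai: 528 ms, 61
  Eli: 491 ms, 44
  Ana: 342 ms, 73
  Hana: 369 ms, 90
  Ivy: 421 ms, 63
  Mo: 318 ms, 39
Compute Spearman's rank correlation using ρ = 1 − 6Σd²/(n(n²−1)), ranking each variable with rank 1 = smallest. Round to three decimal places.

-0.029

Ranks of variable 1: 6, 5, 2, 3, 4, 1
Ranks of variable 2: 3, 2, 5, 6, 4, 1
d = r₁ − r₂: 3, 3, -3, -3, 0, 0
d²: 9, 9, 9, 9, 0, 0; Σd² = 36
ρ = 1 − 6·36/(6·35) = 1 − 216/210 = -0.029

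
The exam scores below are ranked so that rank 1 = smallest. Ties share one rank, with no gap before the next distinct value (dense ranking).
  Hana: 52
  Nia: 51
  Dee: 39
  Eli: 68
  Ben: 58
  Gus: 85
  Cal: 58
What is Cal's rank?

Sorted (ascending): 39, 51, 52, 58, 58, 68, 85
The 2 values of 58 share dense rank 4.
Remaining distinct values take the next consecutive integers.
Cal has value 58 → rank 4.

4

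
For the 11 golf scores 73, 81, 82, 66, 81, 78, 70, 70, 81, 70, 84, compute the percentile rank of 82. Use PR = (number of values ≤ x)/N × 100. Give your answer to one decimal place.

N = 11.
Strictly below 82: 9. Equal to 82: 1.
PR = 10/11 × 100 = 90.9

90.9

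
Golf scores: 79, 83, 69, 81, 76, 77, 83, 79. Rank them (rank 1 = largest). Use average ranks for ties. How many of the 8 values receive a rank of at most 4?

3

Sorted (descending): 83, 83, 81, 79, 79, 77, 76, 69
The 2 values of 83 occupy positions 1–2 → average rank (1+2)/2 = 1.5.
The 2 values of 79 occupy positions 4–5 → average rank (4+5)/2 = 4.5.
Ranks ≤ 4: {1.5, 1.5, 3} → 3 values.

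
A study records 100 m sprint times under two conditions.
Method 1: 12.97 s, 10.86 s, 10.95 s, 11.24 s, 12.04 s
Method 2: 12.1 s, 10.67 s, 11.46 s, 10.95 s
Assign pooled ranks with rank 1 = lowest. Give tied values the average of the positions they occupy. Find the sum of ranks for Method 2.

18.5

Sorted (ascending): 10.67, 10.86, 10.95, 10.95, 11.24, 11.46, 12.04, 12.1, 12.97
The 2 values of 10.95 occupy positions 3–4 → average rank (3+4)/2 = 3.5.
Method 2 values → pooled ranks: 12.1→8, 10.67→1, 11.46→6, 10.95→3.5
Rank sum = 8 + 1 + 6 + 3.5 = 18.5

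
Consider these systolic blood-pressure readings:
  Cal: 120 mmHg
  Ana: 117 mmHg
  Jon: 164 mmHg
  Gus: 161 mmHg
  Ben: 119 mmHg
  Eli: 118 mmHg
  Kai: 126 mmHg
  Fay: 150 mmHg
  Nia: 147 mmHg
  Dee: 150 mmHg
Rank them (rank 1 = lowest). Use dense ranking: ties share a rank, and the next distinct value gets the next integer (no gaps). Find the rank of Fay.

Sorted (ascending): 117, 118, 119, 120, 126, 147, 150, 150, 161, 164
The 2 values of 150 share dense rank 7.
Remaining distinct values take the next consecutive integers.
Fay has value 150 mmHg → rank 7.

7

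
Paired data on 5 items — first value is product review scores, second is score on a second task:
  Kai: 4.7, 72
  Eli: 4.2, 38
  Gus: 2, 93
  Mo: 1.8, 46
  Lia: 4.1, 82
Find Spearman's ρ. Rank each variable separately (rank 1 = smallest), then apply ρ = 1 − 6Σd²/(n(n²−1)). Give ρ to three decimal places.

Ranks of variable 1: 5, 4, 2, 1, 3
Ranks of variable 2: 3, 1, 5, 2, 4
d = r₁ − r₂: 2, 3, -3, -1, -1
d²: 4, 9, 9, 1, 1; Σd² = 24
ρ = 1 − 6·24/(5·24) = 1 − 144/120 = -0.200

-0.200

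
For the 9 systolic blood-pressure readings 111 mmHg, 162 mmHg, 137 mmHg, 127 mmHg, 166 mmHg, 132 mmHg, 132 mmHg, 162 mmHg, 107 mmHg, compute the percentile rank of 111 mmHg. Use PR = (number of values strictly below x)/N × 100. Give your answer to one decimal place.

N = 9.
Strictly below 111: 1. Equal to 111: 1.
PR = 1/9 × 100 = 11.1

11.1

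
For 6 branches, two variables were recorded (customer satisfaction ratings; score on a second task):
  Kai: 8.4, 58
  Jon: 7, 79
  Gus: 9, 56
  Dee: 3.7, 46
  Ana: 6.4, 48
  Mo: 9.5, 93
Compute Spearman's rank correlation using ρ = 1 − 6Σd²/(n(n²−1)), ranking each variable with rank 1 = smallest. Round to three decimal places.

0.771

Ranks of variable 1: 4, 3, 5, 1, 2, 6
Ranks of variable 2: 4, 5, 3, 1, 2, 6
d = r₁ − r₂: 0, -2, 2, 0, 0, 0
d²: 0, 4, 4, 0, 0, 0; Σd² = 8
ρ = 1 − 6·8/(6·35) = 1 − 48/210 = 0.771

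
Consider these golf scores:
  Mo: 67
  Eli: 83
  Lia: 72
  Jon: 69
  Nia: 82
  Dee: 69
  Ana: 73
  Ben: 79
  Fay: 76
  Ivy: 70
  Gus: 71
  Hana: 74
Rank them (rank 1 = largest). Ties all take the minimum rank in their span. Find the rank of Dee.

10

Sorted (descending): 83, 82, 79, 76, 74, 73, 72, 71, 70, 69, 69, 67
The 2 values of 69 occupy positions 10–11 → each gets rank 10.
Dee has value 69 → rank 10.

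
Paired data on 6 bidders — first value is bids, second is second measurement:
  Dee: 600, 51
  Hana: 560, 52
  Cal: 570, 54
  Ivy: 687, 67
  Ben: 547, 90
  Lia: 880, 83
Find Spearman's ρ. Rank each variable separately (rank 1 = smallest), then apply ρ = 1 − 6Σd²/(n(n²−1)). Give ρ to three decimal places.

Ranks of variable 1: 4, 2, 3, 5, 1, 6
Ranks of variable 2: 1, 2, 3, 4, 6, 5
d = r₁ − r₂: 3, 0, 0, 1, -5, 1
d²: 9, 0, 0, 1, 25, 1; Σd² = 36
ρ = 1 − 6·36/(6·35) = 1 − 216/210 = -0.029

-0.029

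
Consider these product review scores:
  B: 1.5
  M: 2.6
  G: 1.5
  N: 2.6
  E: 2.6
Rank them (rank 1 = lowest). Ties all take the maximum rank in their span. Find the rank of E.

5

Sorted (ascending): 1.5, 1.5, 2.6, 2.6, 2.6
The 2 values of 1.5 occupy positions 1–2 → each gets rank 2.
The 3 values of 2.6 occupy positions 3–5 → each gets rank 5.
E has value 2.6 → rank 5.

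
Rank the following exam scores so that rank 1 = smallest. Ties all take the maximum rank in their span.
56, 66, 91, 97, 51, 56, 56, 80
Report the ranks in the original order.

4, 5, 7, 8, 1, 4, 4, 6

Sorted (ascending): 51, 56, 56, 56, 66, 80, 91, 97
The 3 values of 56 occupy positions 2–4 → each gets rank 4.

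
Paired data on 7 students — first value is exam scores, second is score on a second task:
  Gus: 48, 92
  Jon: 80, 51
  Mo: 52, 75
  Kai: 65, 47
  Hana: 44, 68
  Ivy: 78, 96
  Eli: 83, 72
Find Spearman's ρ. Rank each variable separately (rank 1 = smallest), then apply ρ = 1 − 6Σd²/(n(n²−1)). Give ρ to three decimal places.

Ranks of variable 1: 2, 6, 3, 4, 1, 5, 7
Ranks of variable 2: 6, 2, 5, 1, 3, 7, 4
d = r₁ − r₂: -4, 4, -2, 3, -2, -2, 3
d²: 16, 16, 4, 9, 4, 4, 9; Σd² = 62
ρ = 1 − 6·62/(7·48) = 1 − 372/336 = -0.107

-0.107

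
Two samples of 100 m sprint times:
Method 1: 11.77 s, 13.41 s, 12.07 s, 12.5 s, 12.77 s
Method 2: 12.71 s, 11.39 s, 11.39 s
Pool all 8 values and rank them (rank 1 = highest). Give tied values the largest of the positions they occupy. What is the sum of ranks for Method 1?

Sorted (descending): 13.41, 12.77, 12.71, 12.5, 12.07, 11.77, 11.39, 11.39
The 2 values of 11.39 occupy positions 7–8 → each gets rank 8.
Method 1 values → pooled ranks: 11.77→6, 13.41→1, 12.07→5, 12.5→4, 12.77→2
Rank sum = 6 + 1 + 5 + 4 + 2 = 18

18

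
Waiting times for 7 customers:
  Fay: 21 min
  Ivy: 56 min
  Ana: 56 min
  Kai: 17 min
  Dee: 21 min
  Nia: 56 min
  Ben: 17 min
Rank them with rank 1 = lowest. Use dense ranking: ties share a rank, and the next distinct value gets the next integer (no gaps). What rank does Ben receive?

1

Sorted (ascending): 17, 17, 21, 21, 56, 56, 56
The 2 values of 17 share dense rank 1.
The 2 values of 21 share dense rank 2.
The 3 values of 56 share dense rank 3.
Ben has value 17 min → rank 1.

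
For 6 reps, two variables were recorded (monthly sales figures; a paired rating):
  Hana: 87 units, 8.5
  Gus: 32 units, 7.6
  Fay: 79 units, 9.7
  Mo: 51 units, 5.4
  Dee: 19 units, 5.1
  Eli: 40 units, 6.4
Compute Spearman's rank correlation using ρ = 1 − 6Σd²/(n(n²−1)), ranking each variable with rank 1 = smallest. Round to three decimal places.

0.714

Ranks of variable 1: 6, 2, 5, 4, 1, 3
Ranks of variable 2: 5, 4, 6, 2, 1, 3
d = r₁ − r₂: 1, -2, -1, 2, 0, 0
d²: 1, 4, 1, 4, 0, 0; Σd² = 10
ρ = 1 − 6·10/(6·35) = 1 − 60/210 = 0.714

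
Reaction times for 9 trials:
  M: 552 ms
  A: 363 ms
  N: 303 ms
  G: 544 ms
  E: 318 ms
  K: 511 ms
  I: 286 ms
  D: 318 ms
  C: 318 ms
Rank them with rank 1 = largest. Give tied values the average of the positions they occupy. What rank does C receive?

Sorted (descending): 552, 544, 511, 363, 318, 318, 318, 303, 286
The 3 values of 318 occupy positions 5–7 → average rank 6.
C has value 318 ms → rank 6.

6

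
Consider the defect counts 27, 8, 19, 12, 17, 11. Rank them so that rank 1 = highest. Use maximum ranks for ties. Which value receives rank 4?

12

Sorted (descending): 27, 19, 17, 12, 11, 8
No ties — each value takes its position as its rank.
Rank 4 → value 12.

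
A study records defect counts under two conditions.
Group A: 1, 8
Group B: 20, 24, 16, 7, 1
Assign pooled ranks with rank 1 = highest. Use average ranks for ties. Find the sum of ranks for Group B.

Sorted (descending): 24, 20, 16, 8, 7, 1, 1
The 2 values of 1 occupy positions 6–7 → average rank (6+7)/2 = 6.5.
Group B values → pooled ranks: 20→2, 24→1, 16→3, 7→5, 1→6.5
Rank sum = 2 + 1 + 3 + 5 + 6.5 = 17.5

17.5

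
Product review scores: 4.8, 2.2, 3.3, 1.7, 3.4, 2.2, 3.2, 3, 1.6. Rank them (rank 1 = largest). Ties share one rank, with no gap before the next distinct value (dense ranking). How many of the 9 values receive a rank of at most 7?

Sorted (descending): 4.8, 3.4, 3.3, 3.2, 3, 2.2, 2.2, 1.7, 1.6
The 2 values of 2.2 share dense rank 6.
Remaining distinct values take the next consecutive integers.
Ranks ≤ 7: {1, 2, 3, 4, 5, 6, 6, 7} → 8 values.

8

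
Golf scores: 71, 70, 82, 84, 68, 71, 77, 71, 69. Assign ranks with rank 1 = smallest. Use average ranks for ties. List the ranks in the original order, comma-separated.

Sorted (ascending): 68, 69, 70, 71, 71, 71, 77, 82, 84
The 3 values of 71 occupy positions 4–6 → average rank 5.

5, 3, 8, 9, 1, 5, 7, 5, 2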